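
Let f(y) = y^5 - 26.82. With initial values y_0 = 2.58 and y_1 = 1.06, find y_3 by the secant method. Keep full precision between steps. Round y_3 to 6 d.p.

f(y_0) = 87.493765, f(y_1) = -25.481774
y_2 = 1.060000 - (-25.481774)·(1.060000 - 2.580000)/(-25.481774 - (87.493765)) = 1.402838; f(y_2) = -21.387028
y_3 = 1.402838 - (-21.387028)·(1.402838 - 1.060000)/(-21.387028 - (-25.481774)) = 3.193494; f(y_3) = 305.327326

3.193494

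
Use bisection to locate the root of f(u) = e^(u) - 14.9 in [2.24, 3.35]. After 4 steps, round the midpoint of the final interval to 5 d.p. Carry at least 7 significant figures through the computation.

f(2.240000) = -5.506669, f(3.350000) = 13.602734 (opposite signs)
step 1: m = 2.795000, f(m) = 1.462629 > 0 → root in [2.240000, 2.795000]
step 2: m = 2.517500, f(m) = -2.502436 < 0 → root in [2.517500, 2.795000]
step 3: m = 2.656250, f(m) = -0.657222 < 0 → root in [2.656250, 2.795000]
step 4: m = 2.725625, f(m) = 0.365952 > 0 → root in [2.656250, 2.725625]
Midpoint of [2.656250, 2.725625] = 2.690937

2.69094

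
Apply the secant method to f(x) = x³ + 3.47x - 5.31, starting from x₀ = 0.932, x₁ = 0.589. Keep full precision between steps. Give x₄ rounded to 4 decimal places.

1.1223

f(x_0) = -1.266402, f(x_1) = -3.061834
x_2 = 0.589000 - (-3.061834)·(0.589000 - 0.932000)/(-3.061834 - (-1.266402)) = 1.173934; f(x_2) = 0.381375
x_3 = 1.173934 - (0.381375)·(1.173934 - 0.589000)/(0.381375 - (-3.061834)) = 1.109146; f(x_3) = -0.096787
x_4 = 1.109146 - (-0.096787)·(1.109146 - 1.173934)/(-0.096787 - (0.381375)) = 1.122260; f(x_4) = -0.002308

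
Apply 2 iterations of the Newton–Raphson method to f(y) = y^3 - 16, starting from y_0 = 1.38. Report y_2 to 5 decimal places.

Newton update: y ← y − f(y)/f'(y).
f'(y) = 3y^2
y_0 = 1.380000: f = -13.371928, f' = 5.713200 → y_1 = 1.380000 - (-13.371928)/(5.713200) = 3.720532
y_1 = 3.720532: f = 35.500941, f' = 41.527077 → y_2 = 3.720532 - (35.500941)/(41.527077) = 2.865646

2.86565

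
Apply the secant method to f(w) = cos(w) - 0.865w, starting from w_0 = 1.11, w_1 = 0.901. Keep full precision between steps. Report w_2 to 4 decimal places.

Secant update: w_(k+1) = w_k − f(w_k)·(w_k − w_(k-1))/(f(w_k) − f(w_(k-1))).
f(w_0) = -0.515488, f(w_1) = -0.158539
w_2 = 0.901000 - (-0.158539)·(0.901000 - 1.110000)/(-0.158539 - (-0.515488)) = 0.808173; f(w_2) = -0.008249

0.8082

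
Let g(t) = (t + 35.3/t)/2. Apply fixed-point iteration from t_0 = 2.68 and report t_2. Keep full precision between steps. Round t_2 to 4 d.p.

t_1 = g(2.680000) = 7.925821
t_2 = g(7.925821) = 6.189809

6.1898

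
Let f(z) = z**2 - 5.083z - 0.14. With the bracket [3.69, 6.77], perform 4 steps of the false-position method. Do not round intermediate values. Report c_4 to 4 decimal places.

5.1034

f(3.690000) = -5.280170, f(6.770000) = 11.280990
step 1: c = 4.671992, f(c) = -2.060227 < 0 → new bracket [4.671992, 6.770000]
step 2: c = 4.995978, f(c) = -0.574759 < 0 → new bracket [4.995978, 6.770000]
step 3: c = 5.081982, f(c) = -0.145175 < 0 → new bracket [5.081982, 6.770000]
step 4: c = 5.103429, f(c) = -0.035743 < 0 → new bracket [5.103429, 6.770000]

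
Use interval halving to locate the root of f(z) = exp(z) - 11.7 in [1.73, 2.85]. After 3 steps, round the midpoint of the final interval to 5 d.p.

2.50000

f(1.730000) = -6.059346, f(2.850000) = 5.587782 (opposite signs)
step 1: m = 2.290000, f(m) = -1.825062 < 0 → root in [2.290000, 2.850000]
step 2: m = 2.570000, f(m) = 1.365824 > 0 → root in [2.290000, 2.570000]
step 3: m = 2.430000, f(m) = -0.341118 < 0 → root in [2.430000, 2.570000]
Midpoint of [2.430000, 2.570000] = 2.500000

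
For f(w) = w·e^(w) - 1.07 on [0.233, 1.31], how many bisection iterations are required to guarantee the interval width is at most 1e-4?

Initial width b − a = 1.31 − 0.233 = 1.077000.
After n steps the width is (b−a)/2^n; need (b−a)/2^n ≤ 1e-4.
So n ≥ log₂(1.077000/1e-4) = log₂(10770.0000) ≈ 13.3947.
Hence n = 14.

14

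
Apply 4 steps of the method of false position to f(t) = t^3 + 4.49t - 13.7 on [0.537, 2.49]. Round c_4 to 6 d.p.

1.780164

f(0.537000) = -11.134016, f(2.490000) = 12.918349
step 1: c = 1.441058, f(c) = -4.237079 < 0 → new bracket [1.441058, 2.490000]
step 2: c = 1.700128, f(c) = -1.152320 < 0 → new bracket [1.700128, 2.490000]
step 3: c = 1.764814, f(c) = -0.279346 < 0 → new bracket [1.764814, 2.490000]
step 4: c = 1.780164, f(c) = -0.065755 < 0 → new bracket [1.780164, 2.490000]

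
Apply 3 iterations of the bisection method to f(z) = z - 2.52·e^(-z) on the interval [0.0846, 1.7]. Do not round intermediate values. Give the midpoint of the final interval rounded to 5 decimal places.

f(0.084600) = -2.230977, f(1.700000) = 1.239638 (opposite signs)
step 1: m = 0.892300, f(m) = -0.140175 < 0 → root in [0.892300, 1.700000]
step 2: m = 1.296150, f(m) = 0.606721 > 0 → root in [0.892300, 1.296150]
step 3: m = 1.094225, f(m) = 0.250532 > 0 → root in [0.892300, 1.094225]
Midpoint of [0.892300, 1.094225] = 0.993262

0.99326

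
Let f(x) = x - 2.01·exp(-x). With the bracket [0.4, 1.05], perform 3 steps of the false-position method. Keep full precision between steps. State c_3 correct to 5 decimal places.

f(0.400000) = -0.947343, f(1.050000) = 0.346625
step 1: c = 0.875880, f(c) = 0.038724 > 0 → new bracket [0.400000, 0.875880]
step 2: c = 0.857191, f(c) = 0.004243 > 0 → new bracket [0.400000, 0.857191]
step 3: c = 0.855153, f(c) = 0.000464 > 0 → new bracket [0.400000, 0.855153]

0.85515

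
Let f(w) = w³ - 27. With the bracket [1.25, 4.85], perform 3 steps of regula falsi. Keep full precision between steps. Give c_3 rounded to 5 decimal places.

2.79111

f(1.250000) = -25.046875, f(4.850000) = 87.084125
step 1: c = 2.054138, f(c) = -18.332605 < 0 → new bracket [2.054138, 4.850000]
step 2: c = 2.540355, f(c) = -10.606066 < 0 → new bracket [2.540355, 4.850000]
step 3: c = 2.791109, f(c) = -5.256445 < 0 → new bracket [2.791109, 4.850000]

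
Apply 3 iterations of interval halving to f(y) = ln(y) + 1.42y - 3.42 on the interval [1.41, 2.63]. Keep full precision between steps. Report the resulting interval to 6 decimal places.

f(1.410000) = -1.074210, f(2.630000) = 1.281584 (opposite signs)
step 1: m = 2.020000, f(m) = 0.151498 > 0 → root in [1.410000, 2.020000]
step 2: m = 1.715000, f(m) = -0.445287 < 0 → root in [1.715000, 2.020000]
step 3: m = 1.867500, f(m) = -0.143549 < 0 → root in [1.867500, 2.020000]

[1.867500, 2.020000]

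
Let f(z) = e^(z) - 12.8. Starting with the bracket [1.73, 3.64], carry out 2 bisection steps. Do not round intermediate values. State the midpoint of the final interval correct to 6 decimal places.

2.446250

f(1.730000) = -7.159346, f(3.640000) = 25.291837 (opposite signs)
step 1: m = 2.685000, f(m) = 1.858201 > 0 → root in [1.730000, 2.685000]
step 2: m = 2.207500, f(m) = -3.707044 < 0 → root in [2.207500, 2.685000]
Midpoint of [2.207500, 2.685000] = 2.446250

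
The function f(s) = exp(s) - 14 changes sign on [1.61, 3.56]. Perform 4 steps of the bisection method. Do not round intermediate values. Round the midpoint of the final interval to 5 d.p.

2.64594

f(1.610000) = -8.997189, f(3.560000) = 21.163197 (opposite signs)
step 1: m = 2.585000, f(m) = -0.736711 < 0 → root in [2.585000, 3.560000]
step 2: m = 3.072500, f(m) = 7.595825 > 0 → root in [2.585000, 3.072500]
step 3: m = 2.828750, f(m) = 2.924292 > 0 → root in [2.585000, 2.828750]
step 4: m = 2.706875, f(m) = 0.982382 > 0 → root in [2.585000, 2.706875]
Midpoint of [2.585000, 2.706875] = 2.645938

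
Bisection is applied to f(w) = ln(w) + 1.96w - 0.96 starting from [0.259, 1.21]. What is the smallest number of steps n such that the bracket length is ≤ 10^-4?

Initial width b − a = 1.21 − 0.259 = 0.951000.
After n steps the width is (b−a)/2^n; need (b−a)/2^n ≤ 10^-4.
So n ≥ log₂(0.951000/10^-4) = log₂(9510.0000) ≈ 13.2152.
Hence n = 14.

14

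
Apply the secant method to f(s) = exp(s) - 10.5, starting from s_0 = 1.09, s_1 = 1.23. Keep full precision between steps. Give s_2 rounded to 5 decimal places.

3.44729

Secant update: s_(k+1) = s_k − f(s_k)·(s_k − s_(k-1))/(f(s_k) − f(s_(k-1))).
f(s_0) = -7.525726, f(s_1) = -7.078770
s_2 = 1.230000 - (-7.078770)·(1.230000 - 1.090000)/(-7.078770 - (-7.525726)) = 3.447285; f(s_2) = 20.915000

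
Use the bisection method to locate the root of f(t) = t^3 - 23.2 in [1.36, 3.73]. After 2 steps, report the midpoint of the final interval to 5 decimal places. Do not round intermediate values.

2.84125

f(1.360000) = -20.684544, f(3.730000) = 28.695117 (opposite signs)
step 1: m = 2.545000, f(m) = -6.715971 < 0 → root in [2.545000, 3.730000]
step 2: m = 3.137500, f(m) = 7.685256 > 0 → root in [2.545000, 3.137500]
Midpoint of [2.545000, 3.137500] = 2.841250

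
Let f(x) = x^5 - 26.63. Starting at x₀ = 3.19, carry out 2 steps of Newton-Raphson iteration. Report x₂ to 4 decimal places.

2.1987

f'(x) = 5x⁴
x_0 = 3.190000: f = 303.704106, f' = 517.765056 → x_1 = 3.190000 - (303.704106)/(517.765056) = 2.603433
x_1 = 2.603433: f = 92.970140, f' = 229.697017 → x_2 = 2.603433 - (92.970140)/(229.697017) = 2.198681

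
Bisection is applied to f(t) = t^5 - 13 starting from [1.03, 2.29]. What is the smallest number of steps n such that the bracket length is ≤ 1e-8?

Initial width b − a = 2.29 − 1.03 = 1.260000.
After n steps the width is (b−a)/2^n; need (b−a)/2^n ≤ 1e-8.
So n ≥ log₂(1.260000/1e-8) = log₂(126000000.0000) ≈ 26.9088.
Hence n = 27.

27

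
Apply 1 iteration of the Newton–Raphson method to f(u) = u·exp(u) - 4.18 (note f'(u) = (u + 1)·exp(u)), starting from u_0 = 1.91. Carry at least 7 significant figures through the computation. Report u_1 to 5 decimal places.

u_0 = 1.910000: f = 8.718400, f' = 19.651488 → u_1 = 1.910000 - (8.718400)/(19.651488) = 1.466349

1.46635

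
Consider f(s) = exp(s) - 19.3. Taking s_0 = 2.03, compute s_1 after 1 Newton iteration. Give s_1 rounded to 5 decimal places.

Newton update: s ← s − f(s)/f'(s).
f'(s) = exp(s)
s_0 = 2.030000: f = -11.685914, f' = 7.614086 → s_1 = 2.030000 - (-11.685914)/(7.614086) = 3.564776

3.56478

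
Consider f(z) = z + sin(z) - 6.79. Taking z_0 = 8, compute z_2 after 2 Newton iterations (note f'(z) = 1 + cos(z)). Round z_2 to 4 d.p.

6.7072

Newton update: z ← z − f(z)/f'(z).
z_0 = 8.000000: f = 2.199358, f' = 0.854500 → z_1 = 8.000000 - (2.199358)/(0.854500) = 5.426146
z_1 = 5.426146: f = -2.119762, f' = 1.654678 → z_2 = 5.426146 - (-2.119762)/(1.654678) = 6.707218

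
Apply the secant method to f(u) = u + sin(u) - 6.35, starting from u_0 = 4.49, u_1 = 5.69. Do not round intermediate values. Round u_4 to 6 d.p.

f(u_0) = -2.835373, f(u_1) = -1.219005
u_2 = 5.690000 - (-1.219005)·(5.690000 - 4.490000)/(-1.219005 - (-2.835373)) = 6.594995; f(u_2) = 0.551777
u_3 = 6.594995 - (0.551777)·(6.594995 - 5.690000)/(0.551777 - (-1.219005)) = 6.312998; f(u_3) = -0.007194
u_4 = 6.312998 - (-0.007194)·(6.312998 - 6.594995)/(-0.007194 - (0.551777)) = 6.316627; f(u_4) = 0.000063

6.316627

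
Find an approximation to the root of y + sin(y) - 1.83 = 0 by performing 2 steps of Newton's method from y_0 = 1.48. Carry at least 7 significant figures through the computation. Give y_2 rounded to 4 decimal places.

0.9899

f'(y) = 1 + cos(y)
y_0 = 1.480000: f = 0.645881, f' = 1.090672 → y_1 = 1.480000 - (0.645881)/(1.090672) = 0.887814
y_1 = 0.887814: f = -0.166493, f' = 1.631109 → y_2 = 0.887814 - (-0.166493)/(1.631109) = 0.989887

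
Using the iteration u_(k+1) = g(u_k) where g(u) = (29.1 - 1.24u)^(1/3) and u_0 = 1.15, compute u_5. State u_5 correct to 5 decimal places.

2.94155

u_1 = g(1.150000) = 3.024758
u_2 = g(3.024758) = 2.937573
u_3 = g(2.937573) = 2.941743
u_4 = g(2.941743) = 2.941544
u_5 = g(2.941544) = 2.941553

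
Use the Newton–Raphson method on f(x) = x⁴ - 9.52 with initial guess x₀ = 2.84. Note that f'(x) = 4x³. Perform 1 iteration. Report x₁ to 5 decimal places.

x_0 = 2.840000: f = 55.533903, f' = 91.625216 → x_1 = 2.840000 - (55.533903)/(91.625216) = 2.233902

2.23390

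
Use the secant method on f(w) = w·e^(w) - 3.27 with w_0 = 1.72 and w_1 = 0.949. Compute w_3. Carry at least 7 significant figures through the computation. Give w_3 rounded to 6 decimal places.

Secant update: w_(k+1) = w_k − f(w_k)·(w_k − w_(k-1))/(f(w_k) − f(w_(k-1))).
f(w_0) = 6.335389, f(w_1) = -0.818614
w_2 = 0.949000 - (-0.818614)·(0.949000 - 1.720000)/(-0.818614 - (6.335389)) = 1.037224; f(w_2) = -0.343606
w_3 = 1.037224 - (-0.343606)·(1.037224 - 0.949000)/(-0.343606 - (-0.818614)) = 1.101042; f(w_3) = 0.041159

1.101042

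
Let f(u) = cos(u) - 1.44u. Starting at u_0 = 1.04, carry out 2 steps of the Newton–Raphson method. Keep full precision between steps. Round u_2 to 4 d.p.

0.5808

f'(u) = -sin(u) - 1.44
u_0 = 1.040000: f = -0.991380, f' = -2.302404 → u_1 = 1.040000 - (-0.991380)/(-2.302404) = 0.609415
u_1 = 0.609415: f = -0.057575, f' = -2.012388 → u_2 = 0.609415 - (-0.057575)/(-2.012388) = 0.580805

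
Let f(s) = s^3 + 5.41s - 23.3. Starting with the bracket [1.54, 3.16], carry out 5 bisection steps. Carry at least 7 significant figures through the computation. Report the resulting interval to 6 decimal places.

f(1.540000) = -11.316336, f(3.160000) = 25.350096 (opposite signs)
step 1: m = 2.350000, f(m) = 2.391375 > 0 → root in [1.540000, 2.350000]
step 2: m = 1.945000, f(m) = -5.419566 < 0 → root in [1.945000, 2.350000]
step 3: m = 2.147500, f(m) = -1.778278 < 0 → root in [2.147500, 2.350000]
step 4: m = 2.248750, f(m) = 0.237389 > 0 → root in [2.147500, 2.248750]
step 5: m = 2.198125, f(m) = -0.787346 < 0 → root in [2.198125, 2.248750]

[2.198125, 2.248750]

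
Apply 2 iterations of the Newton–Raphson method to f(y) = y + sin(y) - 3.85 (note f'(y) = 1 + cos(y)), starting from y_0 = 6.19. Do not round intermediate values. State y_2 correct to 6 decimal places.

y_0 = 6.190000: f = 2.246949, f' = 1.995661 → y_1 = 6.190000 - (2.246949)/(1.995661) = 5.064083
y_1 = 5.064083: f = 0.275292, f' = 1.344488 → y_2 = 5.064083 - (0.275292)/(1.344488) = 4.859327

4.859327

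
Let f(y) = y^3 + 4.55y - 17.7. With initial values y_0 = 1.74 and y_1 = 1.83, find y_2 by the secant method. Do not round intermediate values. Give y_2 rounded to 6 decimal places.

2.059968

f(y_0) = -4.514976, f(y_1) = -3.245013
y_2 = 1.830000 - (-3.245013)·(1.830000 - 1.740000)/(-3.245013 - (-4.514976)) = 2.059968; f(y_2) = 0.414267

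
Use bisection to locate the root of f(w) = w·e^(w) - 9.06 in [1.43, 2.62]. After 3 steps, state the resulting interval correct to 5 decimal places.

f(1.430000) = -3.084460, f(2.620000) = 26.927596 (opposite signs)
step 1: m = 2.025000, f(m) = 6.281625 > 0 → root in [1.430000, 2.025000]
step 2: m = 1.727500, f(m) = 0.659899 > 0 → root in [1.430000, 1.727500]
step 3: m = 1.578750, f(m) = -1.404813 < 0 → root in [1.578750, 1.727500]

[1.57875, 1.72750]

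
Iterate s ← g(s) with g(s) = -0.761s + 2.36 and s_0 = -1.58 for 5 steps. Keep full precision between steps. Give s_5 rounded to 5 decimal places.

2.08544

s_1 = g(-1.580000) = 3.562380
s_2 = g(3.562380) = -0.350971
s_3 = g(-0.350971) = 2.627089
s_4 = g(2.627089) = 0.360785
s_5 = g(0.360785) = 2.085442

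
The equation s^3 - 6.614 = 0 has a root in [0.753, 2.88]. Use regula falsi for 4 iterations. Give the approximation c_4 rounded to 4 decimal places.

False-position update: c = (a·f(b) − b·f(a))/(f(b) − f(a)); replace the endpoint whose sign matches f(c).
f(0.753000) = -6.187042, f(2.880000) = 17.273872
step 1: c = 1.313926, f(c) = -4.345636 < 0 → new bracket [1.313926, 2.880000]
step 2: c = 1.628715, f(c) = -2.293485 < 0 → new bracket [1.628715, 2.880000]
step 3: c = 1.775378, f(c) = -1.018067 < 0 → new bracket [1.775378, 2.880000]
step 4: c = 1.836858, f(c) = -0.416359 < 0 → new bracket [1.836858, 2.880000]

1.8369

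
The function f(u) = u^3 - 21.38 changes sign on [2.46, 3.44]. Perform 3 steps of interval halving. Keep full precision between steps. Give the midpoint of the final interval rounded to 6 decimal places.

2.766250

f(2.460000) = -6.493064, f(3.440000) = 19.327584 (opposite signs)
step 1: m = 2.950000, f(m) = 4.292375 > 0 → root in [2.460000, 2.950000]
step 2: m = 2.705000, f(m) = -1.587447 < 0 → root in [2.705000, 2.950000]
step 3: m = 2.827500, f(m) = 1.225173 > 0 → root in [2.705000, 2.827500]
Midpoint of [2.705000, 2.827500] = 2.766250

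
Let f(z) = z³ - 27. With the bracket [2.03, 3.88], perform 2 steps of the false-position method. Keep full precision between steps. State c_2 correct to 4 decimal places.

False-position update: c = (a·f(b) − b·f(a))/(f(b) − f(a)); replace the endpoint whose sign matches f(c).
f(2.030000) = -18.634573, f(3.880000) = 31.411072
step 1: c = 2.718850, f(c) = -6.901858 < 0 → new bracket [2.718850, 3.880000]
step 2: c = 2.928025, f(c) = -1.897077 < 0 → new bracket [2.928025, 3.880000]

2.9280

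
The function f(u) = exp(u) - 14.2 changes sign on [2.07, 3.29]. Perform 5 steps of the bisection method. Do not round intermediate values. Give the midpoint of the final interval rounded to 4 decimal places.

f(2.070000) = -6.275177, f(3.290000) = 12.642864 (opposite signs)
step 1: m = 2.680000, f(m) = 0.385093 > 0 → root in [2.070000, 2.680000]
step 2: m = 2.375000, f(m) = -3.448987 < 0 → root in [2.375000, 2.680000]
step 3: m = 2.527500, f(m) = -1.677838 < 0 → root in [2.527500, 2.680000]
step 4: m = 2.603750, f(m) = -0.685678 < 0 → root in [2.603750, 2.680000]
step 5: m = 2.641875, f(m) = -0.160497 < 0 → root in [2.641875, 2.680000]
Midpoint of [2.641875, 2.680000] = 2.660937

2.6609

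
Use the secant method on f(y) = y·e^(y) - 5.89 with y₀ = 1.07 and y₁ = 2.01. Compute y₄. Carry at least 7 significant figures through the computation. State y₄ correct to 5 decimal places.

1.42623

f(y_0) = -2.770544, f(y_1) = 9.111268
y_2 = 2.010000 - (9.111268)·(2.010000 - 1.070000)/(9.111268 - (-2.770544)) = 1.289185; f(y_2) = -1.210484
y_3 = 1.289185 - (-1.210484)·(1.289185 - 2.010000)/(-1.210484 - (9.111268)) = 1.373718; f(y_3) = -0.463798
y_4 = 1.373718 - (-0.463798)·(1.373718 - 1.289185)/(-0.463798 - (-1.210484)) = 1.426226; f(y_4) = 0.047316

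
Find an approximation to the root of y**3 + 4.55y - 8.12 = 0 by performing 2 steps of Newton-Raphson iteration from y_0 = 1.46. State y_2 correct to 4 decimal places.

1.3009

Newton update: y ← y − f(y)/f'(y).
f'(y) = 3y**2 + 4.55
y_0 = 1.460000: f = 1.635136, f' = 10.944800 → y_1 = 1.460000 - (1.635136)/(10.944800) = 1.310602
y_1 = 1.310602: f = 0.094427, f' = 9.703029 → y_2 = 1.310602 - (0.094427)/(9.703029) = 1.300870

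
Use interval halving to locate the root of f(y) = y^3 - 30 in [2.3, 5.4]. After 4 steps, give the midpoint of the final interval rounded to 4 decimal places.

f(2.300000) = -17.833000, f(5.400000) = 127.464000 (opposite signs)
step 1: m = 3.850000, f(m) = 27.066625 > 0 → root in [2.300000, 3.850000]
step 2: m = 3.075000, f(m) = -0.923953 < 0 → root in [3.075000, 3.850000]
step 3: m = 3.462500, f(m) = 11.511588 > 0 → root in [3.075000, 3.462500]
step 4: m = 3.268750, f(m) = 4.925700 > 0 → root in [3.075000, 3.268750]
Midpoint of [3.075000, 3.268750] = 3.171875

3.1719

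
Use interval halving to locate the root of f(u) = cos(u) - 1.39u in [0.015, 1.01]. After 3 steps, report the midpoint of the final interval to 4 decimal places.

f(0.015000) = 0.979038, f(1.010000) = -0.872039 (opposite signs)
step 1: m = 0.512500, f(m) = 0.159146 > 0 → root in [0.512500, 1.010000]
step 2: m = 0.761250, f(m) = -0.334163 < 0 → root in [0.512500, 0.761250]
step 3: m = 0.636875, f(m) = -0.081298 < 0 → root in [0.512500, 0.636875]
Midpoint of [0.512500, 0.636875] = 0.574688

0.5747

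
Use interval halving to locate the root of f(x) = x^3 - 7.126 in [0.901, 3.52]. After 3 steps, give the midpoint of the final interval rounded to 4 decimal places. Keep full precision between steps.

2.0468

f(0.901000) = -6.394567, f(3.520000) = 36.488208 (opposite signs)
step 1: m = 2.210500, f(m) = 3.675189 > 0 → root in [0.901000, 2.210500]
step 2: m = 1.555750, f(m) = -3.360528 < 0 → root in [1.555750, 2.210500]
step 3: m = 1.883125, f(m) = -0.448138 < 0 → root in [1.883125, 2.210500]
Midpoint of [1.883125, 2.210500] = 2.046813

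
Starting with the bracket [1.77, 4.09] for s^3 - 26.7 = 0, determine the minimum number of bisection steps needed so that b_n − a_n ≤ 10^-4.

Initial width b − a = 4.09 − 1.77 = 2.320000.
After n steps the width is (b−a)/2^n; need (b−a)/2^n ≤ 10^-4.
So n ≥ log₂(2.320000/10^-4) = log₂(23200.0000) ≈ 14.5018.
Hence n = 15.

15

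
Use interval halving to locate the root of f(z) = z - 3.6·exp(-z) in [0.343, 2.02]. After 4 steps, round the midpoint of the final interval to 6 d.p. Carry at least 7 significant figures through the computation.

f(0.343000) = -2.211698, f(2.020000) = 1.542440 (opposite signs)
step 1: m = 1.181500, f(m) = 0.076955 > 0 → root in [0.343000, 1.181500]
step 2: m = 0.762250, f(m) = -0.917565 < 0 → root in [0.762250, 1.181500]
step 3: m = 0.971875, f(m) = -0.390268 < 0 → root in [0.971875, 1.181500]
step 4: m = 1.076688, f(m) = -0.149913 < 0 → root in [1.076688, 1.181500]
Midpoint of [1.076688, 1.181500] = 1.129094

1.129094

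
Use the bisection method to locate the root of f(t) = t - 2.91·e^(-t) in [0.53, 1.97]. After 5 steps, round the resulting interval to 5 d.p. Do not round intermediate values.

[1.02500, 1.07000]

f(0.530000) = -1.182840, f(1.970000) = 1.564181 (opposite signs)
step 1: m = 1.250000, f(m) = 0.416271 > 0 → root in [0.530000, 1.250000]
step 2: m = 0.890000, f(m) = -0.305008 < 0 → root in [0.890000, 1.250000]
step 3: m = 1.070000, f(m) = 0.071845 > 0 → root in [0.890000, 1.070000]
step 4: m = 0.980000, f(m) = -0.112155 < 0 → root in [0.980000, 1.070000]
step 5: m = 1.025000, f(m) = -0.019098 < 0 → root in [1.025000, 1.070000]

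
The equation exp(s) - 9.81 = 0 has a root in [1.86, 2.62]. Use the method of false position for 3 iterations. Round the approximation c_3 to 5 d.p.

False-position update: c = (a·f(b) − b·f(a))/(f(b) − f(a)); replace the endpoint whose sign matches f(c).
f(1.860000) = -3.386263, f(2.620000) = 3.925724
step 1: c = 2.211965, f(c) = -0.676358 < 0 → new bracket [2.211965, 2.620000]
step 2: c = 2.271933, f(c) = -0.111875 < 0 → new bracket [2.271933, 2.620000]
step 3: c = 2.281577, f(c) = -0.017890 < 0 → new bracket [2.281577, 2.620000]

2.28158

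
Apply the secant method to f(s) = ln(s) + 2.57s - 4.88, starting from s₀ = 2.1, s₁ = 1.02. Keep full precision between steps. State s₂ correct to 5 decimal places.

1.71128

f(s_0) = 1.258937, f(s_1) = -2.238797
s_2 = 1.020000 - (-2.238797)·(1.020000 - 2.100000)/(-2.238797 - (1.258937)) = 1.711276; f(s_2) = 0.055220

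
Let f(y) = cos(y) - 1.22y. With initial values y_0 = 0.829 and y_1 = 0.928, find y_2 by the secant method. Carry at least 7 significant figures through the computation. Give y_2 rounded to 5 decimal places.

0.66023

f(y_0) = -0.335767, f(y_1) = -0.532724
y_2 = 0.928000 - (-0.532724)·(0.928000 - 0.829000)/(-0.532724 - (-0.335767)) = 0.660228; f(y_2) = -0.015626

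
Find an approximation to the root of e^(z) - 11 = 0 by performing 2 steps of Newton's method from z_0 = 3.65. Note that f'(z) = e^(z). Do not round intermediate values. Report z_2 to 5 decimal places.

z_0 = 3.650000: f = 27.474666, f' = 38.474666 → z_1 = 3.650000 - (27.474666)/(38.474666) = 2.935902
z_1 = 2.935902: f = 7.838496, f' = 18.838496 → z_2 = 2.935902 - (7.838496)/(18.838496) = 2.519813

2.51981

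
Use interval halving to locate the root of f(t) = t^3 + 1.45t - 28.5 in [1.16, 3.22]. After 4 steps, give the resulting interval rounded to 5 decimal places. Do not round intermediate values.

[2.83375, 2.96250]

f(1.160000) = -25.257104, f(3.220000) = 9.555248 (opposite signs)
step 1: m = 2.190000, f(m) = -14.821041 < 0 → root in [2.190000, 3.220000]
step 2: m = 2.705000, f(m) = -4.785197 < 0 → root in [2.705000, 3.220000]
step 3: m = 2.962500, f(m) = 1.795729 > 0 → root in [2.705000, 2.962500]
step 4: m = 2.833750, f(m) = -1.635656 < 0 → root in [2.833750, 2.962500]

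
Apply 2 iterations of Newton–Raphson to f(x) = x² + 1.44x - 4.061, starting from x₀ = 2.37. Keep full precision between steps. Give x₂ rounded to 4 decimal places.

Newton update: x ← x − f(x)/f'(x).
f'(x) = 2x + 1.44
x_0 = 2.370000: f = 4.968700, f' = 6.180000 → x_1 = 2.370000 - (4.968700)/(6.180000) = 1.566003
x_1 = 1.566003: f = 0.646411, f' = 4.572006 → x_2 = 1.566003 - (0.646411)/(4.572006) = 1.424619

1.4246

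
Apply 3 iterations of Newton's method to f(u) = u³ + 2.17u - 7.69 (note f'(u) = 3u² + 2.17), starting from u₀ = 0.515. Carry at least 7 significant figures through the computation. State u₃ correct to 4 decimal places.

Newton update: u ← u − f(u)/f'(u).
u_0 = 0.515000: f = -6.435859, f' = 2.965675 → u_1 = 0.515000 - (-6.435859)/(2.965675) = 2.685116
u_1 = 2.685116: f = 17.495983, f' = 23.799546 → u_2 = 2.685116 - (17.495983)/(23.799546) = 1.949977
u_2 = 1.949977: f = 3.956060, f' = 13.577228 → u_3 = 1.949977 - (3.956060)/(13.577228) = 1.658602

1.6586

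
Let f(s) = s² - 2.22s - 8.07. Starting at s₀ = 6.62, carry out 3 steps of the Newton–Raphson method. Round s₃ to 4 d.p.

4.1602

f'(s) = 2s - 2.22
s_0 = 6.620000: f = 21.058000, f' = 11.020000 → s_1 = 6.620000 - (21.058000)/(11.020000) = 4.709111
s_1 = 4.709111: f = 3.651498, f' = 7.198221 → s_2 = 4.709111 - (3.651498)/(7.198221) = 4.201833
s_2 = 4.201833: f = 0.257331, f' = 6.183666 → s_3 = 4.201833 - (0.257331)/(6.183666) = 4.160218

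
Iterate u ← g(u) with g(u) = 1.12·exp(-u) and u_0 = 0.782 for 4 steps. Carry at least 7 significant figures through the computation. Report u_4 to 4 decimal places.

u_1 = g(0.782000) = 0.512389
u_2 = g(0.512389) = 0.670950
u_3 = g(0.670950) = 0.572569
u_4 = g(0.572569) = 0.631763

0.6318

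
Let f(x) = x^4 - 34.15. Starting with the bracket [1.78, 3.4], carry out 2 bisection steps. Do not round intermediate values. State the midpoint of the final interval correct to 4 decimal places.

2.3875

f(1.780000) = -24.111241, f(3.400000) = 99.483600 (opposite signs)
step 1: m = 2.590000, f(m) = 10.848606 > 0 → root in [1.780000, 2.590000]
step 2: m = 2.185000, f(m) = -11.356776 < 0 → root in [2.185000, 2.590000]
Midpoint of [2.185000, 2.590000] = 2.387500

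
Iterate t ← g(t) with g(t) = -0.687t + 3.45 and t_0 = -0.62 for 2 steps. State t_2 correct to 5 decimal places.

t_1 = g(-0.620000) = 3.875940
t_2 = g(3.875940) = 0.787229

0.78723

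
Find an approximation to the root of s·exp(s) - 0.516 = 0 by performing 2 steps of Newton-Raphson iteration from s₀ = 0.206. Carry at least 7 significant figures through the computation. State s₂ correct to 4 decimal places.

0.3605

Newton update: s ← s − f(s)/f'(s).
f'(s) = (s + 1)·exp(s)
s_0 = 0.206000: f = -0.262877, f' = 1.481876 → s_1 = 0.206000 - (-0.262877)/(1.481876) = 0.383395
s_1 = 0.383395: f = 0.046538, f' = 2.029795 → s_2 = 0.383395 - (0.046538)/(2.029795) = 0.360467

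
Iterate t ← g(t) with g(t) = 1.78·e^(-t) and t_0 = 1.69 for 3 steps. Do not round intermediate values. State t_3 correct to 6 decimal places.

0.494078

t_1 = g(1.690000) = 0.328445
t_2 = g(0.328445) = 1.281676
t_3 = g(1.281676) = 0.494078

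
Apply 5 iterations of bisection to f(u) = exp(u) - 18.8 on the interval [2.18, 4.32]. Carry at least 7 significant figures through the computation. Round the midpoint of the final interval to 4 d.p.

2.9491

f(2.180000) = -9.953694, f(4.320000) = 56.388628 (opposite signs)
step 1: m = 3.250000, f(m) = 6.990340 > 0 → root in [2.180000, 3.250000]
step 2: m = 2.715000, f(m) = -3.695390 < 0 → root in [2.715000, 3.250000]
step 3: m = 2.982500, f(m) = 0.937098 > 0 → root in [2.715000, 2.982500]
step 4: m = 2.848750, f(m) = -1.533814 < 0 → root in [2.848750, 2.982500]
step 5: m = 2.915625, f(m) = -0.339653 < 0 → root in [2.915625, 2.982500]
Midpoint of [2.915625, 2.982500] = 2.949063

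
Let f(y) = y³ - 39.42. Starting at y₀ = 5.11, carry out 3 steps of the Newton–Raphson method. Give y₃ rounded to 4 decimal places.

3.4045

f'(y) = 3y²
y_0 = 5.110000: f = 94.012831, f' = 78.336300 → y_1 = 5.110000 - (94.012831)/(78.336300) = 3.909882
y_1 = 3.909882: f = 20.351043, f' = 45.861524 → y_2 = 3.909882 - (20.351043)/(45.861524) = 3.466132
y_2 = 3.466132: f = 2.222350, f' = 36.042209 → y_3 = 3.466132 - (2.222350)/(36.042209) = 3.404472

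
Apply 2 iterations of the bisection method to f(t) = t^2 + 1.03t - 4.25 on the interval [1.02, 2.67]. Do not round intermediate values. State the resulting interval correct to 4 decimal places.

f(1.020000) = -2.159000, f(2.670000) = 5.629000 (opposite signs)
step 1: m = 1.845000, f(m) = 1.054375 > 0 → root in [1.020000, 1.845000]
step 2: m = 1.432500, f(m) = -0.722469 < 0 → root in [1.432500, 1.845000]

[1.4325, 1.8450]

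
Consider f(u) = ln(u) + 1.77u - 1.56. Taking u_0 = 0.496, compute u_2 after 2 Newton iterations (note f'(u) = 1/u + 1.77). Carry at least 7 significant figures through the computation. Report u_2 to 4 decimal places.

Newton update: u ← u − f(u)/f'(u).
u_0 = 0.496000: f = -1.383259, f' = 3.786129 → u_1 = 0.496000 - (-1.383259)/(3.786129) = 0.861349
u_1 = 0.861349: f = -0.184667, f' = 2.930969 → u_2 = 0.861349 - (-0.184667)/(2.930969) = 0.924355

0.9244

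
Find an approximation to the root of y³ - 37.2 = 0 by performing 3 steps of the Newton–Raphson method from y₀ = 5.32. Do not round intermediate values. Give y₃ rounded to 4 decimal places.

3.3411

Newton update: y ← y − f(y)/f'(y).
f'(y) = 3y²
y_0 = 5.320000: f = 113.368768, f' = 84.907200 → y_1 = 5.320000 - (113.368768)/(84.907200) = 3.984792
y_1 = 3.984792: f = 26.072791, f' = 47.635703 → y_2 = 3.984792 - (26.072791)/(47.635703) = 3.437455
y_2 = 3.437455: f = 3.417298, f' = 35.448288 → y_3 = 3.437455 - (3.417298)/(35.448288) = 3.341053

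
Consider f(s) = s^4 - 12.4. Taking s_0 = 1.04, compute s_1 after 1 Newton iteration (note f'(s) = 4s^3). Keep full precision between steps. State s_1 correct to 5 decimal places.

s_0 = 1.040000: f = -11.230141, f' = 4.499456 → s_1 = 1.040000 - (-11.230141)/(4.499456) = 3.535889

3.53589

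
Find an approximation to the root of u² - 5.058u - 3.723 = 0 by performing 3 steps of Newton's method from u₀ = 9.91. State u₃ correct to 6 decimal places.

Newton update: u ← u − f(u)/f'(u).
f'(u) = 2u - 5.058
u_0 = 9.910000: f = 44.360320, f' = 14.762000 → u_1 = 9.910000 - (44.360320)/(14.762000) = 6.904965
u_1 = 6.904965: f = 9.030233, f' = 8.751931 → u_2 = 6.904965 - (9.030233)/(8.751931) = 5.873167
u_2 = 5.873167: f = 1.064609, f' = 6.688333 → u_3 = 5.873167 - (1.064609)/(6.688333) = 5.713993

5.713993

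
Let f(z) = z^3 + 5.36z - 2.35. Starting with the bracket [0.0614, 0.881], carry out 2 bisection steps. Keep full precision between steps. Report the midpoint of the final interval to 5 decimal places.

f(0.061400) = -2.020665, f(0.881000) = 3.055958 (opposite signs)
step 1: m = 0.471200, f(m) = 0.280252 > 0 → root in [0.061400, 0.471200]
step 2: m = 0.266300, f(m) = -0.903747 < 0 → root in [0.266300, 0.471200]
Midpoint of [0.266300, 0.471200] = 0.368750

0.36875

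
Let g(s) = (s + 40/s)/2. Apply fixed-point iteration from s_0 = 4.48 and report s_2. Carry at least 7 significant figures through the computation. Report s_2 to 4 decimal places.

s_1 = g(4.480000) = 6.704286
s_2 = g(6.704286) = 6.335309

6.3353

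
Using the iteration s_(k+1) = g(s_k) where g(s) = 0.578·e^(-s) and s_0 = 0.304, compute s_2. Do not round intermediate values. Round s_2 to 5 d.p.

0.37732

s_1 = g(0.304000) = 0.426484
s_2 = g(0.426484) = 0.377319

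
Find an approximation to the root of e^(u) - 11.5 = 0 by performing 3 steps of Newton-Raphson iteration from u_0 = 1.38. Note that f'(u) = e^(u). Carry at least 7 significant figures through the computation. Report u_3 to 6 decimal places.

2.474904

u_0 = 1.380000: f = -7.525098, f' = 3.974902 → u_1 = 1.380000 - (-7.525098)/(3.974902) = 3.273153
u_1 = 3.273153: f = 14.894439, f' = 26.394439 → u_2 = 3.273153 - (14.894439)/(26.394439) = 2.708851
u_2 = 2.708851: f = 3.512020, f' = 15.012020 → u_3 = 2.708851 - (3.512020)/(15.012020) = 2.474904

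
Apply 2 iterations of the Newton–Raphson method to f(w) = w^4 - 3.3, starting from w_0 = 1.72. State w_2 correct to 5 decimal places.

1.35852

f'(w) = 4w^3
w_0 = 1.720000: f = 5.452131, f' = 20.353792 → w_1 = 1.720000 - (5.452131)/(20.353792) = 1.452132
w_1 = 1.452132: f = 1.146562, f' = 12.248368 → w_2 = 1.452132 - (1.146562)/(12.248368) = 1.358523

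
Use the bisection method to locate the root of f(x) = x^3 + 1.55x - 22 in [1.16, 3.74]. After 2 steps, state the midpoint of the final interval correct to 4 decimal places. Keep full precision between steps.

f(1.160000) = -18.641104, f(3.740000) = 36.110624 (opposite signs)
step 1: m = 2.450000, f(m) = -3.496375 < 0 → root in [2.450000, 3.740000]
step 2: m = 3.095000, f(m) = 12.444332 > 0 → root in [2.450000, 3.095000]
Midpoint of [2.450000, 3.095000] = 2.772500

2.7725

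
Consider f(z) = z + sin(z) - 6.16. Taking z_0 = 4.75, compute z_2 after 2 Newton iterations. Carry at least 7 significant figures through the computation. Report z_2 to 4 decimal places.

Newton update: z ← z − f(z)/f'(z).
f'(z) = 1 + cos(z)
z_0 = 4.750000: f = -2.409293, f' = 1.037602 → z_1 = 4.750000 - (-2.409293)/(1.037602) = 7.071981
z_1 = 7.071981: f = 1.621487, f' = 1.704700 → z_2 = 7.071981 - (1.621487)/(1.704700) = 6.120795

6.1208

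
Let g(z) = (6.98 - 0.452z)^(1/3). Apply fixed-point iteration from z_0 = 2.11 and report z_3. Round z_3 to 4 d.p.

z_1 = g(2.110000) = 1.819770
z_2 = g(1.819770) = 1.832880
z_3 = g(1.832880) = 1.832292

1.8323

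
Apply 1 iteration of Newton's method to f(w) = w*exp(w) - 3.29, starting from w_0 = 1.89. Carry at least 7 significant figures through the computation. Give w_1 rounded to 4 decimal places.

1.4080

f'(w) = (w+1)*exp(w)
w_0 = 1.890000: f = 9.220607, f' = 19.129975 → w_1 = 1.890000 - (9.220607)/(19.129975) = 1.408002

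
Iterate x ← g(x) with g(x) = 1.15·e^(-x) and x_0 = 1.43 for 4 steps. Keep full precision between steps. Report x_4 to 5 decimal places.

0.71146

x_1 = g(1.430000) = 0.275205
x_2 = g(0.275205) = 0.873329
x_3 = g(0.873329) = 0.480193
x_4 = g(0.480193) = 0.711463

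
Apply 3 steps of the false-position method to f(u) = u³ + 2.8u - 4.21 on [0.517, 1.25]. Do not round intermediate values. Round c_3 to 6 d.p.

f(0.517000) = -2.624212, f(1.250000) = 1.243125
step 1: c = 1.014383, f(c) = -0.325956 < 0 → new bracket [1.014383, 1.250000]
step 2: c = 1.063329, f(c) = -0.030405 < 0 → new bracket [1.063329, 1.250000]
step 3: c = 1.067786, f(c) = -0.002746 < 0 → new bracket [1.067786, 1.250000]

1.067786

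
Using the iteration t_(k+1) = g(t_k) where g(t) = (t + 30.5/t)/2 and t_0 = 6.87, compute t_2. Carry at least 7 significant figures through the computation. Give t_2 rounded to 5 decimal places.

5.52422

t_1 = g(6.870000) = 5.654796
t_2 = g(5.654796) = 5.524224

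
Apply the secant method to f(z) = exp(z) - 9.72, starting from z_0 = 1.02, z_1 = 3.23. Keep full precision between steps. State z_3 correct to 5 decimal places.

f(z_0) = -6.946805, f(z_1) = 15.559657
z_2 = 3.230000 - (15.559657)·(3.230000 - 1.020000)/(15.559657 - (-6.946805)) = 1.702135; f(z_2) = -4.234355
z_3 = 1.702135 - (-4.234355)·(1.702135 - 3.230000)/(-4.234355 - (15.559657)) = 2.028977; f(z_3) = -2.113697

2.02898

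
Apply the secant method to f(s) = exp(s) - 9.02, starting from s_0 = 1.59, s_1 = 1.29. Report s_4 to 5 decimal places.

Secant update: s_(k+1) = s_k − f(s_k)·(s_k − s_(k-1))/(f(s_k) − f(s_(k-1))).
f(s_0) = -4.116251, f(s_1) = -5.387213
s_2 = 1.290000 - (-5.387213)·(1.290000 - 1.590000)/(-5.387213 - (-4.116251)) = 2.561607; f(s_2) = 3.936616
s_3 = 2.561607 - (3.936616)·(2.561607 - 1.290000)/(3.936616 - (-5.387213)) = 2.024721; f(s_3) = -1.446000
s_4 = 2.024721 - (-1.446000)·(2.024721 - 2.561607)/(-1.446000 - (3.936616)) = 2.168952; f(s_4) = -0.270894

2.16895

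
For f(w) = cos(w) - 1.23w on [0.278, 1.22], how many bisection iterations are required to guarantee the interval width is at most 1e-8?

27

Initial width b − a = 1.22 − 0.278 = 0.942000.
After n steps the width is (b−a)/2^n; need (b−a)/2^n ≤ 1e-8.
So n ≥ log₂(0.942000/1e-8) = log₂(94200000.0000) ≈ 26.4892.
Hence n = 27.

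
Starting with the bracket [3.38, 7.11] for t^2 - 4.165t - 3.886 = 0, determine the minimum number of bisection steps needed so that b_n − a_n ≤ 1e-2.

Initial width b − a = 7.11 − 3.38 = 3.730000.
After n steps the width is (b−a)/2^n; need (b−a)/2^n ≤ 1e-2.
So n ≥ log₂(3.730000/1e-2) = log₂(373.0000) ≈ 8.5430.
Hence n = 9.

9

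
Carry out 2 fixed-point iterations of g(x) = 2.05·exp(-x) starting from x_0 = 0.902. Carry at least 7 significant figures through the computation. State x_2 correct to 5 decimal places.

x_1 = g(0.902000) = 0.831803
x_2 = g(0.831803) = 0.892291

0.89229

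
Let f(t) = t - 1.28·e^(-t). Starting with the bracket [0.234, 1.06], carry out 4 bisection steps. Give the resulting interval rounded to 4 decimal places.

[0.6470, 0.6986]

f(0.234000) = -0.778943, f(1.060000) = 0.616537 (opposite signs)
step 1: m = 0.647000, f(m) = -0.023226 < 0 → root in [0.647000, 1.060000]
step 2: m = 0.853500, f(m) = 0.308320 > 0 → root in [0.647000, 0.853500]
step 3: m = 0.750250, f(m) = 0.145772 > 0 → root in [0.647000, 0.750250]
step 4: m = 0.698625, f(m) = 0.062121 > 0 → root in [0.647000, 0.698625]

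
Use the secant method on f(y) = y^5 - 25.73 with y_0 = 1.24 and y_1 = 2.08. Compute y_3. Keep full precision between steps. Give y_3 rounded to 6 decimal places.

1.890515

f(y_0) = -22.798375, f(y_1) = 13.202893
y_2 = 2.080000 - (13.202893)·(2.080000 - 1.240000)/(13.202893 - (-22.798375)) = 1.771943; f(y_2) = -8.261759
y_3 = 1.771943 - (-8.261759)·(1.771943 - 2.080000)/(-8.261759 - (13.202893)) = 1.890515; f(y_3) = -1.580945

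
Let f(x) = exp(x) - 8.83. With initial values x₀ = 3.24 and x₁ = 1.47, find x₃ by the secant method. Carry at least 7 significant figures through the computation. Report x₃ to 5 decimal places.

2.31940

f(x_0) = 16.703722, f(x_1) = -4.480765
x_2 = 1.470000 - (-4.480765)·(1.470000 - 3.240000)/(-4.480765 - (16.703722)) = 1.844376; f(x_2) = -2.505851
x_3 = 1.844376 - (-2.505851)·(1.844376 - 1.470000)/(-2.505851 - (-4.480765)) = 2.319398; f(x_3) = 1.339553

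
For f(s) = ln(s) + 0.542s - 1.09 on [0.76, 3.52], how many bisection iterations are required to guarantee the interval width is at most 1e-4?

15

Initial width b − a = 3.52 − 0.76 = 2.760000.
After n steps the width is (b−a)/2^n; need (b−a)/2^n ≤ 1e-4.
So n ≥ log₂(2.760000/1e-4) = log₂(27600.0000) ≈ 14.7524.
Hence n = 15.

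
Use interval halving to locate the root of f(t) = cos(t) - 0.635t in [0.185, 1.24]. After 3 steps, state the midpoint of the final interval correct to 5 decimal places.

f(0.185000) = 0.865461, f(1.240000) = -0.462604 (opposite signs)
step 1: m = 0.712500, f(m) = 0.304292 > 0 → root in [0.712500, 1.240000]
step 2: m = 0.976250, f(m) = -0.059786 < 0 → root in [0.712500, 0.976250]
step 3: m = 0.844375, f(m) = 0.128021 > 0 → root in [0.844375, 0.976250]
Midpoint of [0.844375, 0.976250] = 0.910313

0.91031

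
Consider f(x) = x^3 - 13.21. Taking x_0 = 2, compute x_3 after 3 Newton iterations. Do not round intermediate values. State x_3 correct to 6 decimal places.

2.363930

f'(x) = 3x^2
x_0 = 2.000000: f = -5.210000, f' = 12.000000 → x_1 = 2.000000 - (-5.210000)/(12.000000) = 2.434167
x_1 = 2.434167: f = 1.212845, f' = 17.775502 → x_2 = 2.434167 - (1.212845)/(17.775502) = 2.365935
x_2 = 2.365935: f = 0.033679, f' = 16.792951 → x_3 = 2.365935 - (0.033679)/(16.792951) = 2.363930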